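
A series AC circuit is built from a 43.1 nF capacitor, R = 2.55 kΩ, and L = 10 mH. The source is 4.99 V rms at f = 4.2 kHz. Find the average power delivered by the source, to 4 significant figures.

9.227 mW

ω = 2πf = 26390 rad/s
X_L = ωL = 263.9 Ω
X_C = 1/(ωC) = 879.2 Ω
Net reactance X = X_L − X_C = -615.3 Ω
Z = 2550 − j615.3 Ω
|Z| = √(2550² + 615.3²) = 2623 Ω
∠Z = arctan(-615.3/2550) = -13.57°
I = V/|Z| = 1.902 mA
P = VI cos φ = 4.99 × 0.001902 × cos(-13.57°) = 9.227 mW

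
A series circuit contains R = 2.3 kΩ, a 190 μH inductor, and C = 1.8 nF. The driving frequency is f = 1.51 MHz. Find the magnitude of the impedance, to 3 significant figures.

ω = 2πf = 9.488e+06 rad/s
X_L = ωL = 1800 Ω
X_C = 1/(ωC) = 58.6 Ω
Net reactance X = X_L − X_C = 1740 Ω
Z = 2300 + j1740 Ω
|Z| = √(2300² + 1740²) = 2890 Ω

2890 Ω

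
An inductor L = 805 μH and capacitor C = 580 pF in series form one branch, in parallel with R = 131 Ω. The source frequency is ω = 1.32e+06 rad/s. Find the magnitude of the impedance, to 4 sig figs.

115.4 Ω

X_L = ωL = 1063 Ω
X_C = 1/(ωC) = 1306 Ω
Branch 1: Z₁ = R = 131.0 Ω
Branch 2 (series LC): Z₂ = j(X_L − X_C) = −j243.6 Ω
Parallel: Z = Z₁Z₂/(Z₁+Z₂), |Z| = 115.4 Ω, ∠Z = -28.27°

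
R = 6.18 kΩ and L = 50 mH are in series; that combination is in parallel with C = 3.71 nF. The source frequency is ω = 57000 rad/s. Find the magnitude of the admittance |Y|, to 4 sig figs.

X_L = ωL = 2850 Ω
X_C = 1/(ωC) = 4729 Ω
Branch 1 (R+jX_L): Z₁ = 6180 + j2850 Ω, |Z₁| = 6806 Ω
Branch 2 (−jX_C): Z₂ = −j4729 Ω
Parallel: Z = Z₁Z₂/(Z₁+Z₂), |Z| = 4982 Ω, ∠Z = -48.33°
|Y| = 1/|Z| = 200.7 μS

200.7 μS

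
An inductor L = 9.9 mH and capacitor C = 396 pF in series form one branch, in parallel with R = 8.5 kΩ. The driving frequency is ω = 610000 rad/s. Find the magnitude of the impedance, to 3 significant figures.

X_L = ωL = 6040 Ω
X_C = 1/(ωC) = 4140 Ω
Branch 1: Z₁ = R = 8500 Ω
Branch 2 (series LC): Z₂ = j(X_L − X_C) = j1900 Ω
Parallel: Z = Z₁Z₂/(Z₁+Z₂), |Z| = 1850 Ω, ∠Z = 77.4°

1850 Ω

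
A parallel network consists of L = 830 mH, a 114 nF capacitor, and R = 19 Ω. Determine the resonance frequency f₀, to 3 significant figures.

517 Hz

ω₀ = 1/√(LC) = 1/√(0.83 × 1.14e-07) = 3251 rad/s
f₀ = ω₀/(2π) = 517 Hz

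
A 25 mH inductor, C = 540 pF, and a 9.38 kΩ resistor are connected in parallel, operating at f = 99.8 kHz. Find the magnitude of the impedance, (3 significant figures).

3390 Ω

ω = 2πf = 627100 rad/s
X_L = ωL = 15700 Ω
X_C = 1/(ωC) = 2950 Ω
Parallel: admittances add. Y = 1/R + 1/(jωL) + jωC
Y = (0.000107 + j0.000275) S
|Y| = 0.000295 S → |Z| = 1/|Y| = 3390 Ω, ∠Z = −∠Y = -68.8°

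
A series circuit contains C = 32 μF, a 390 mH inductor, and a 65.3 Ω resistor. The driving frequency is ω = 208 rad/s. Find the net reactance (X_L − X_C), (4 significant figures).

-69.12 Ω

X_L = ωL = 81.12 Ω
X_C = 1/(ωC) = 150.2 Ω
X = 81.12 − 150.2 = -69.12 Ω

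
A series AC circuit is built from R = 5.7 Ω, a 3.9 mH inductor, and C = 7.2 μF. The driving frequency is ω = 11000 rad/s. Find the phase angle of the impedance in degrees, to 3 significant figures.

79.3°

X_L = ωL = 42.9 Ω
X_C = 1/(ωC) = 12.6 Ω
Net reactance X = X_L − X_C = 30.3 Ω
Z = 5.70 + j30.3 Ω
|Z| = √(5.70² + 30.3²) = 30.8 Ω
∠Z = arctan(30.3/5.70) = 79.3°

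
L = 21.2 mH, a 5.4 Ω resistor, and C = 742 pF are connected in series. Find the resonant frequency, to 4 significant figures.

40.13 kHz

ω₀ = 1/√(LC) = 1/√(0.0212 × 7.42e-10) = 252100 rad/s
f₀ = ω₀/(2π) = 40.13 kHz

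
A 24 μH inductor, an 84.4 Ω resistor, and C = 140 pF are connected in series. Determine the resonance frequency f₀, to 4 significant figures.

ω₀ = 1/√(LC) = 1/√(2.4e-05 × 1.4e-10) = 1.725e+07 rad/s
f₀ = ω₀/(2π) = 2.746 MHz

2.746 MHz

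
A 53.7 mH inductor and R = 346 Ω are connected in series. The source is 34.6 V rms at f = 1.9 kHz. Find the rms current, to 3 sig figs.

47.5 mA

ω = 2πf = 11940 rad/s
X_L = ωL = 641 Ω
Z = 346 + j641 Ω
|Z| = √(346² + 641²) = 728 Ω
I = V/|Z| = 34.6/728 = 47.5 mA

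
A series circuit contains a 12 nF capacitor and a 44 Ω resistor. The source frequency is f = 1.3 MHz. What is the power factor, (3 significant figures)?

0.974

ω = 2πf = 8.168e+06 rad/s
X_C = 1/(ωC) = 10.2 Ω
Z = 44.0 − j10.2 Ω
|Z| = √(44.0² + 10.2²) = 45.2 Ω
∠Z = arctan(-10.2/44.0) = -13.1°
cos φ = cos(-13.1°) = 0.974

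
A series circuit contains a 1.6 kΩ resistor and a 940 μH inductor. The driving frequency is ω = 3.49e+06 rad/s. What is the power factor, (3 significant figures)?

X_L = ωL = 3280 Ω
Z = 1600 + j3280 Ω
|Z| = √(1600² + 3280²) = 3650 Ω
∠Z = arctan(3280/1600) = 64.0°
cos φ = cos(64.0°) = 0.438

0.438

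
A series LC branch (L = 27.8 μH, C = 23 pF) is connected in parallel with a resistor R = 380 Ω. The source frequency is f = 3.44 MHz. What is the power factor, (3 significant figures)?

ω = 2πf = 2.161e+07 rad/s
X_L = ωL = 601 Ω
X_C = 1/(ωC) = 2010 Ω
Branch 1: Z₁ = R = 380 Ω
Branch 2 (series LC): Z₂ = j(X_L − X_C) = −j1410 Ω
Parallel: Z = Z₁Z₂/(Z₁+Z₂), |Z| = 367 Ω, ∠Z = -15.1°
cos φ = cos(-15.1°) = 0.966

0.966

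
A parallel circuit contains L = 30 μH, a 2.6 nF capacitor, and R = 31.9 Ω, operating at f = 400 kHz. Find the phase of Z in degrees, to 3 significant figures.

12.1°

ω = 2πf = 2.513e+06 rad/s
X_L = ωL = 75.4 Ω
X_C = 1/(ωC) = 153 Ω
Parallel: admittances add. Y = 1/R + 1/(jωL) + jωC
Y = (0.0313 − j0.00673) S
|Y| = 0.0321 S → |Z| = 1/|Y| = 31.2 Ω, ∠Z = −∠Y = 12.1°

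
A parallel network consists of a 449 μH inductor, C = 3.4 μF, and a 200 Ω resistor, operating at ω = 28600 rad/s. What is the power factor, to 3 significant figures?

0.250

X_L = ωL = 12.8 Ω
X_C = 1/(ωC) = 10.3 Ω
Parallel: admittances add. Y = 1/R + 1/(jωL) + jωC
Y = (0.00500 + j0.0194) S
|Y| = 0.0200 S → |Z| = 1/|Y| = 50.0 Ω, ∠Z = −∠Y = -75.5°
cos φ = cos(-75.5°) = 0.250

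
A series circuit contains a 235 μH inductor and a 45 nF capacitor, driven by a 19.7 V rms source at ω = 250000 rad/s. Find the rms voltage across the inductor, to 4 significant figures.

38.40 V

X_L = ωL = 58.75 Ω
X_C = 1/(ωC) = 88.89 Ω
Net reactance X = X_L − X_C = -30.14 Ω
Z = − j30.14 Ω
|Z| = √(0² + 30.14²) = 30.14 Ω
I = V/|Z| = 653.6 mA
V_L = I·|Z_L| = 0.6536 × 58.75 = 38.40 V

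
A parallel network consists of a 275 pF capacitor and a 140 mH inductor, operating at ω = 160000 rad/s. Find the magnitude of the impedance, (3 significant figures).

X_L = ωL = 22400 Ω
X_C = 1/(ωC) = 22700 Ω
Parallel: admittances add. Y = 1/(jωL) + jωC
Y = (0 − j6.43e-07) S
|Y| = 6.43e-07 S → |Z| = 1/|Y| = 1.56e+06 Ω, ∠Z = −∠Y = 90.0°

1.56e+06 Ω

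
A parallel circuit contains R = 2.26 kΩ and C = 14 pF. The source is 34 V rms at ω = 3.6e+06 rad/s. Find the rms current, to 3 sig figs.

X_C = 1/(ωC) = 19800 Ω
Parallel: admittances add. Y = 1/R + jωC
Y = (0.000442 + j5.04e-05) S
|Y| = 0.000445 S → |Z| = 1/|Y| = 2250 Ω, ∠Z = −∠Y = -6.50°
I = V/|Z| = 34/2250 = 15.1 mA

15.1 mA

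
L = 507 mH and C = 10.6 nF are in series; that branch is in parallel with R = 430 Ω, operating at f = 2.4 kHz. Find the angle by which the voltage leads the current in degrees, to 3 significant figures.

ω = 2πf = 15080 rad/s
X_L = ωL = 7650 Ω
X_C = 1/(ωC) = 6260 Ω
Branch 1: Z₁ = R = 430 Ω
Branch 2 (series LC): Z₂ = j(X_L − X_C) = j1390 Ω
Parallel: Z = Z₁Z₂/(Z₁+Z₂), |Z| = 411 Ω, ∠Z = 17.2°

17.2°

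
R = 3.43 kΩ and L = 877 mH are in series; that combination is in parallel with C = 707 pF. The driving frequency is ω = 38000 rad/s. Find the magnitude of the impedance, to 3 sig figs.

240000 Ω

X_L = ωL = 33300 Ω
X_C = 1/(ωC) = 37200 Ω
Branch 1 (R+jX_L): Z₁ = 3430 + j33300 Ω, |Z₁| = 33500 Ω
Branch 2 (−jX_C): Z₂ = −j37200 Ω
Parallel: Z = Z₁Z₂/(Z₁+Z₂), |Z| = 240000 Ω, ∠Z = 42.8°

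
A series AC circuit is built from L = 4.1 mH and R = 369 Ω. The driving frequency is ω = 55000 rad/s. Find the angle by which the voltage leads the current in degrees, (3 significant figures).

X_L = ωL = 226 Ω
Z = 369 + j226 Ω
|Z| = √(369² + 226²) = 432 Ω
∠Z = arctan(226/369) = 31.4°

31.4°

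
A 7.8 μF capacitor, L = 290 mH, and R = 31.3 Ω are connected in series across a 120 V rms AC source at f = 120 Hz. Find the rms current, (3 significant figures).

ω = 2πf = 754.0 rad/s
X_L = ωL = 219 Ω
X_C = 1/(ωC) = 170 Ω
Net reactance X = X_L − X_C = 48.6 Ω
Z = 31.3 + j48.6 Ω
|Z| = √(31.3² + 48.6²) = 57.8 Ω
I = V/|Z| = 120/57.8 = 2.08 A

2.08 A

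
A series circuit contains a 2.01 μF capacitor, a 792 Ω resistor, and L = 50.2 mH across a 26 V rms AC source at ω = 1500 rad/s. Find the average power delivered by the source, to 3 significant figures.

X_L = ωL = 75.3 Ω
X_C = 1/(ωC) = 332 Ω
Net reactance X = X_L − X_C = -256 Ω
Z = 792 − j256 Ω
|Z| = √(792² + 256²) = 832 Ω
∠Z = arctan(-256/792) = -17.9°
I = V/|Z| = 31.2 mA
P = VI cos φ = 26 × 0.0312 × cos(-17.9°) = 773 mW

773 mW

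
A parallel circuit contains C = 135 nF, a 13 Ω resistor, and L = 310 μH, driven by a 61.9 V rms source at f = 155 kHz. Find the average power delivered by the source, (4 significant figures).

294.7 W

ω = 2πf = 973900 rad/s
X_L = ωL = 301.9 Ω
X_C = 1/(ωC) = 7.606 Ω
Parallel: admittances add. Y = 1/R + 1/(jωL) + jωC
Y = (0.07692 + j0.1282) S
|Y| = 0.1495 S → |Z| = 1/|Y| = 6.690 Ω, ∠Z = −∠Y = -59.03°
I = V/|Z| = 9.253 A
P = VI cos φ = 61.9 × 9.253 × cos(-59.03°) = 294.7 W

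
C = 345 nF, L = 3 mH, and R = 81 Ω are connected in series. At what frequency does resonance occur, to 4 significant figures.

ω₀ = 1/√(LC) = 1/√(0.003 × 3.45e-07) = 31080 rad/s
f₀ = ω₀/(2π) = 4.947 kHz

4.947 kHz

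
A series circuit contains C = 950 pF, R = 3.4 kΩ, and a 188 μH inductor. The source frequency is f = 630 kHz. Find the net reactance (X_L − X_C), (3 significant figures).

478 Ω

ω = 2πf = 3.958e+06 rad/s
X_L = ωL = 744 Ω
X_C = 1/(ωC) = 266 Ω
X = 744 − 266 = 478 Ω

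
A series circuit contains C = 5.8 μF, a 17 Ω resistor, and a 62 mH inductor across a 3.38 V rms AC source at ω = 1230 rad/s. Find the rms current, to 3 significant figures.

51.1 mA

X_L = ωL = 76.3 Ω
X_C = 1/(ωC) = 140 Ω
Net reactance X = X_L − X_C = -63.9 Ω
Z = 17.0 − j63.9 Ω
|Z| = √(17.0² + 63.9²) = 66.1 Ω
I = V/|Z| = 3.38/66.1 = 51.1 mA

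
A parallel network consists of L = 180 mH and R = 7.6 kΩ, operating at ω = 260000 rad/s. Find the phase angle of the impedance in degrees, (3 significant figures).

9.22°

X_L = ωL = 46800 Ω
Parallel: admittances add. Y = 1/R + 1/(jωL)
Y = (0.000132 − j2.14e-05) S
|Y| = 0.000133 S → |Z| = 1/|Y| = 7500 Ω, ∠Z = −∠Y = 9.22°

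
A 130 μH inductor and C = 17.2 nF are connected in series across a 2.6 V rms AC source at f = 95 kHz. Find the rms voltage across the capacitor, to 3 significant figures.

ω = 2πf = 596900 rad/s
X_L = ωL = 77.6 Ω
X_C = 1/(ωC) = 97.4 Ω
Net reactance X = X_L − X_C = -19.8 Ω
Z = − j19.8 Ω
|Z| = √(0² + 19.8²) = 19.8 Ω
I = V/|Z| = 131 mA
V_C = I·|Z_C| = 0.131 × 97.4 = 12.8 V

12.8 V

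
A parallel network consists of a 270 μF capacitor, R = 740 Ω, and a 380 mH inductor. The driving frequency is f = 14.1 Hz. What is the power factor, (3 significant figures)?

ω = 2πf = 88.59 rad/s
X_L = ωL = 33.7 Ω
X_C = 1/(ωC) = 41.8 Ω
Parallel: admittances add. Y = 1/R + 1/(jωL) + jωC
Y = (0.00135 − j0.00578) S
|Y| = 0.00594 S → |Z| = 1/|Y| = 168 Ω, ∠Z = −∠Y = 76.8°
cos φ = cos(76.8°) = 0.228

0.228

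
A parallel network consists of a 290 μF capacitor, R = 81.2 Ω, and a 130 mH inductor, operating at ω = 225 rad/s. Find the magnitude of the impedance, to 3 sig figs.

29.9 Ω

X_L = ωL = 29.2 Ω
X_C = 1/(ωC) = 15.3 Ω
Parallel: admittances add. Y = 1/R + 1/(jωL) + jωC
Y = (0.0123 + j0.0311) S
|Y| = 0.0334 S → |Z| = 1/|Y| = 29.9 Ω, ∠Z = −∠Y = -68.4°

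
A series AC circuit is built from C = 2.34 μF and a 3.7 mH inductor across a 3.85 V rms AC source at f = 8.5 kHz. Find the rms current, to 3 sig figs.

ω = 2πf = 53410 rad/s
X_L = ωL = 198 Ω
X_C = 1/(ωC) = 8.00 Ω
Net reactance X = X_L − X_C = 190 Ω
Z = j190 Ω
|Z| = √(0² + 190²) = 190 Ω
I = V/|Z| = 3.85/190 = 20.3 mA

20.3 mA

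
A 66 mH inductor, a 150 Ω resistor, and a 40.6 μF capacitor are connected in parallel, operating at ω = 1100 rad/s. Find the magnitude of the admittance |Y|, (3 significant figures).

31.6 mS

X_L = ωL = 72.6 Ω
X_C = 1/(ωC) = 22.4 Ω
Parallel: admittances add. Y = 1/R + 1/(jωL) + jωC
Y = (0.00667 + j0.0309) S
|Y| = 0.0316 S → |Z| = 1/|Y| = 31.6 Ω, ∠Z = −∠Y = -77.8°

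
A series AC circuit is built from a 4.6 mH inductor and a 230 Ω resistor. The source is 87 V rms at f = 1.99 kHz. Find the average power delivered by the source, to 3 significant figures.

31.0 W

ω = 2πf = 12500 rad/s
X_L = ωL = 57.5 Ω
Z = 230 + j57.5 Ω
|Z| = √(230² + 57.5²) = 237 Ω
∠Z = arctan(57.5/230) = 14.0°
I = V/|Z| = 367 mA
P = VI cos φ = 87 × 0.367 × cos(14.0°) = 31.0 W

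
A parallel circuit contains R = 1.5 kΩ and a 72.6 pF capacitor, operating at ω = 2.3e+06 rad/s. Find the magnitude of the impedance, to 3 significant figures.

1460 Ω

X_C = 1/(ωC) = 5990 Ω
Parallel: admittances add. Y = 1/R + jωC
Y = (0.000667 + j0.000167) S
|Y| = 0.000687 S → |Z| = 1/|Y| = 1460 Ω, ∠Z = −∠Y = -14.1°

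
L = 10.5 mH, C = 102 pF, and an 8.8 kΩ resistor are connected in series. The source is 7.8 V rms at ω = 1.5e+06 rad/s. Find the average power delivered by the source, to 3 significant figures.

3.30 mW

X_L = ωL = 15800 Ω
X_C = 1/(ωC) = 6540 Ω
Net reactance X = X_L − X_C = 9210 Ω
Z = 8800 + j9210 Ω
|Z| = √(8800² + 9210²) = 12700 Ω
∠Z = arctan(9210/8800) = 46.3°
I = V/|Z| = 612 μA
P = VI cos φ = 7.8 × 0.000612 × cos(46.3°) = 3.30 mW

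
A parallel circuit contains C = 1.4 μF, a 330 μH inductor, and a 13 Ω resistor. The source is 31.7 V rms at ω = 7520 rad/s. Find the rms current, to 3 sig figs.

X_L = ωL = 2.48 Ω
X_C = 1/(ωC) = 95.0 Ω
Parallel: admittances add. Y = 1/R + 1/(jωL) + jωC
Y = (0.0769 − j0.392) S
|Y| = 0.400 S → |Z| = 1/|Y| = 2.50 Ω, ∠Z = −∠Y = 78.9°
I = V/|Z| = 31.7/2.50 = 12.7 A

12.7 A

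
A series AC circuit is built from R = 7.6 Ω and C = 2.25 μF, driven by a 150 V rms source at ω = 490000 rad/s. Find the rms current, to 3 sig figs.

19.6 A

X_C = 1/(ωC) = 0.907 Ω
Z = 7.60 − j0.907 Ω
|Z| = √(7.60² + 0.907²) = 7.65 Ω
I = V/|Z| = 150/7.65 = 19.6 A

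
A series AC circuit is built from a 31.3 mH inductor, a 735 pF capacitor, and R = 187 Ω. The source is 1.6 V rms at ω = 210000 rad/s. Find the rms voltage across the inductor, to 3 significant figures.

50.2 V

X_L = ωL = 6570 Ω
X_C = 1/(ωC) = 6480 Ω
Net reactance X = X_L − X_C = 94.2 Ω
Z = 187 + j94.2 Ω
|Z| = √(187² + 94.2²) = 209 Ω
I = V/|Z| = 7.64 mA
V_L = I·|Z_L| = 0.00764 × 6570 = 50.2 V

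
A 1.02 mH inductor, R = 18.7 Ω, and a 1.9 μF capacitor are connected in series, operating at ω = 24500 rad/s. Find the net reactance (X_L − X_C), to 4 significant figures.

X_L = ωL = 24.99 Ω
X_C = 1/(ωC) = 21.48 Ω
X = 24.99 − 21.48 = 3.508 Ω

3.508 Ω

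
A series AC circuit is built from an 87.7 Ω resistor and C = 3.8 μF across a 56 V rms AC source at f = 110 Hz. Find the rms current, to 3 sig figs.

ω = 2πf = 691.2 rad/s
X_C = 1/(ωC) = 381 Ω
Z = 87.7 − j381 Ω
|Z| = √(87.7² + 381²) = 391 Ω
I = V/|Z| = 56/391 = 143 mA

143 mA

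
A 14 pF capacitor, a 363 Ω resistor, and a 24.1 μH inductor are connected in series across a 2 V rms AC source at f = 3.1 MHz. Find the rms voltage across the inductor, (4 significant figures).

0.2917 V

ω = 2πf = 1.948e+07 rad/s
X_L = ωL = 469.4 Ω
X_C = 1/(ωC) = 3667 Ω
Net reactance X = X_L − X_C = -3198 Ω
Z = 363.0 − j3198 Ω
|Z| = √(363.0² + 3198²) = 3218 Ω
I = V/|Z| = 621.4 μA
V_L = I·|Z_L| = 0.0006214 × 469.4 = 0.2917 V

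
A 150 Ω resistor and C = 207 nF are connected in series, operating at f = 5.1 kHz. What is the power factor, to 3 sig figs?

0.705

ω = 2πf = 32040 rad/s
X_C = 1/(ωC) = 151 Ω
Z = 150 − j151 Ω
|Z| = √(150² + 151²) = 213 Ω
∠Z = arctan(-151/150) = -45.1°
cos φ = cos(-45.1°) = 0.705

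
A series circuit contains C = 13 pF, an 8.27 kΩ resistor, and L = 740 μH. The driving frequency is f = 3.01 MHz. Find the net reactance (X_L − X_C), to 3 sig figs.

ω = 2πf = 1.891e+07 rad/s
X_L = ωL = 14000 Ω
X_C = 1/(ωC) = 4070 Ω
X = 14000 − 4070 = 9930 Ω

9930 Ω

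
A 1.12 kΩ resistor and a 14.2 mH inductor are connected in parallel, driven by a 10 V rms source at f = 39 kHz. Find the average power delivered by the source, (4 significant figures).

ω = 2πf = 245000 rad/s
X_L = ωL = 3480 Ω
Parallel: admittances add. Y = 1/R + 1/(jωL)
Y = (0.0008929 − j0.0002874) S
|Y| = 0.0009380 S → |Z| = 1/|Y| = 1066 Ω, ∠Z = −∠Y = 17.84°
I = V/|Z| = 9.380 mA
P = VI cos φ = 10 × 0.009380 × cos(17.84°) = 89.29 mW

89.29 mW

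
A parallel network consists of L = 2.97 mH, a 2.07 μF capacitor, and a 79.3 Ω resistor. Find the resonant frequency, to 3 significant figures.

2.03 kHz

ω₀ = 1/√(LC) = 1/√(0.00297 × 2.07e-06) = 12750 rad/s
f₀ = ω₀/(2π) = 2.03 kHz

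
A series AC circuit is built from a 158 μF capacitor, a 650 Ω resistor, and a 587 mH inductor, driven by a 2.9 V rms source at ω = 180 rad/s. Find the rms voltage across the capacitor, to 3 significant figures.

X_L = ωL = 106 Ω
X_C = 1/(ωC) = 35.2 Ω
Net reactance X = X_L − X_C = 70.5 Ω
Z = 650 + j70.5 Ω
|Z| = √(650² + 70.5²) = 654 Ω
I = V/|Z| = 4.44 mA
V_C = I·|Z_C| = 0.00444 × 35.2 = 0.156 V

0.156 V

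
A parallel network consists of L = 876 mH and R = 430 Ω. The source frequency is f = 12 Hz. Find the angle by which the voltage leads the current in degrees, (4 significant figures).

81.27°

ω = 2πf = 75.40 rad/s
X_L = ωL = 66.05 Ω
Parallel: admittances add. Y = 1/R + 1/(jωL)
Y = (0.002326 − j0.01514) S
|Y| = 0.01532 S → |Z| = 1/|Y| = 65.28 Ω, ∠Z = −∠Y = 81.27°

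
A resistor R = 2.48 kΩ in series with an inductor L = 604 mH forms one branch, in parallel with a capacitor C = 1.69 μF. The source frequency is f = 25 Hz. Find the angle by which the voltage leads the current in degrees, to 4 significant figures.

ω = 2πf = 157.1 rad/s
X_L = ωL = 94.88 Ω
X_C = 1/(ωC) = 3767 Ω
Branch 1 (R+jX_L): Z₁ = 2480 + j94.88 Ω, |Z₁| = 2482 Ω
Branch 2 (−jX_C): Z₂ = −j3767 Ω
Parallel: Z = Z₁Z₂/(Z₁+Z₂), |Z| = 2110 Ω, ∠Z = -31.84°

-31.84°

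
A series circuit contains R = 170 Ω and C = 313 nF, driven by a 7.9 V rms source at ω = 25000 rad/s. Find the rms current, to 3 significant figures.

X_C = 1/(ωC) = 128 Ω
Z = 170 − j128 Ω
|Z| = √(170² + 128²) = 213 Ω
I = V/|Z| = 7.9/213 = 37.1 mA

37.1 mA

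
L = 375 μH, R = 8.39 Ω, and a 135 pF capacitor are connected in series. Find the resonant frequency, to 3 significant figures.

707 kHz

ω₀ = 1/√(LC) = 1/√(0.000375 × 1.35e-10) = 4.444e+06 rad/s
f₀ = ω₀/(2π) = 707 kHz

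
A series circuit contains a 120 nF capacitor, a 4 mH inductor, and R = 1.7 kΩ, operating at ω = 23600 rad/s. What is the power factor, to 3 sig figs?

X_L = ωL = 94.4 Ω
X_C = 1/(ωC) = 353 Ω
Net reactance X = X_L − X_C = -259 Ω
Z = 1700 − j259 Ω
|Z| = √(1700² + 259²) = 1720 Ω
∠Z = arctan(-259/1700) = -8.65°
cos φ = cos(-8.65°) = 0.989

0.989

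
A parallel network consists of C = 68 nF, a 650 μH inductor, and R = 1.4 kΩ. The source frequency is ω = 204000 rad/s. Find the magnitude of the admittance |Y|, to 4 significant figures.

X_L = ωL = 132.6 Ω
X_C = 1/(ωC) = 72.09 Ω
Parallel: admittances add. Y = 1/R + 1/(jωL) + jωC
Y = (0.0007143 + j0.006331) S
|Y| = 0.006371 S → |Z| = 1/|Y| = 157.0 Ω, ∠Z = −∠Y = -83.56°

6.371 mS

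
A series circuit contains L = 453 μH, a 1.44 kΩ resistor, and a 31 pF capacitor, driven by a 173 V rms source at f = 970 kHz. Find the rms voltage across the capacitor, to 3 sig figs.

ω = 2πf = 6.095e+06 rad/s
X_L = ωL = 2760 Ω
X_C = 1/(ωC) = 5290 Ω
Net reactance X = X_L − X_C = -2530 Ω
Z = 1440 − j2530 Ω
|Z| = √(1440² + 2530²) = 2910 Ω
I = V/|Z| = 59.4 mA
V_C = I·|Z_C| = 0.0594 × 5290 = 314 V

314 V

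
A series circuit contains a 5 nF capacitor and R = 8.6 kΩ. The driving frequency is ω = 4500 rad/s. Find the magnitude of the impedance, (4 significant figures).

X_C = 1/(ωC) = 44440 Ω
Z = 8600 − j44440 Ω
|Z| = √(8600² + 44440²) = 45270 Ω

45270 Ω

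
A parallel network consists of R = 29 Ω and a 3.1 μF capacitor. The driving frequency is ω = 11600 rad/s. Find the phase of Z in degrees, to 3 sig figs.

X_C = 1/(ωC) = 27.8 Ω
Parallel: admittances add. Y = 1/R + jωC
Y = (0.0345 + j0.0360) S
|Y| = 0.0498 S → |Z| = 1/|Y| = 20.1 Ω, ∠Z = −∠Y = -46.2°

-46.2°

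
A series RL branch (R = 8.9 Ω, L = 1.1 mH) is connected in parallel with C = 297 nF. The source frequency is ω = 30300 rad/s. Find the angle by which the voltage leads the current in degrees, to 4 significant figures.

68.52°

X_L = ωL = 33.33 Ω
X_C = 1/(ωC) = 111.1 Ω
Branch 1 (R+jX_L): Z₁ = 8.900 + j33.33 Ω, |Z₁| = 34.50 Ω
Branch 2 (−jX_C): Z₂ = −j111.1 Ω
Parallel: Z = Z₁Z₂/(Z₁+Z₂), |Z| = 48.96 Ω, ∠Z = 68.52°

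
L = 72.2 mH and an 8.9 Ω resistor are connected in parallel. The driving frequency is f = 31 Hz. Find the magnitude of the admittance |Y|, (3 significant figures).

ω = 2πf = 194.8 rad/s
X_L = ωL = 14.1 Ω
Parallel: admittances add. Y = 1/R + 1/(jωL)
Y = (0.112 − j0.0711) S
|Y| = 0.133 S → |Z| = 1/|Y| = 7.52 Ω, ∠Z = −∠Y = 32.3°

133 mS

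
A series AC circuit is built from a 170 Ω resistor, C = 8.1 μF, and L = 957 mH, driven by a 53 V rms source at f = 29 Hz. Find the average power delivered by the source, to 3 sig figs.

1.69 W

ω = 2πf = 182.2 rad/s
X_L = ωL = 174 Ω
X_C = 1/(ωC) = 678 Ω
Net reactance X = X_L − X_C = -503 Ω
Z = 170 − j503 Ω
|Z| = √(170² + 503²) = 531 Ω
∠Z = arctan(-503/170) = -71.3°
I = V/|Z| = 99.8 mA
P = VI cos φ = 53 × 0.0998 × cos(-71.3°) = 1.69 W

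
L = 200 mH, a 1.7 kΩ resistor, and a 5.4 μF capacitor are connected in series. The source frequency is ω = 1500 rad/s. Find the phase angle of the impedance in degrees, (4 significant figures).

5.929°

X_L = ωL = 300.0 Ω
X_C = 1/(ωC) = 123.5 Ω
Net reactance X = X_L − X_C = 176.5 Ω
Z = 1700 + j176.5 Ω
|Z| = √(1700² + 176.5²) = 1709 Ω
∠Z = arctan(176.5/1700) = 5.929°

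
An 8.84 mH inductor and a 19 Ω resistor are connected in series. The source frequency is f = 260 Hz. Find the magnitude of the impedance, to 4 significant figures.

23.87 Ω

ω = 2πf = 1634 rad/s
X_L = ωL = 14.44 Ω
Z = 19.00 + j14.44 Ω
|Z| = √(19.00² + 14.44²) = 23.87 Ω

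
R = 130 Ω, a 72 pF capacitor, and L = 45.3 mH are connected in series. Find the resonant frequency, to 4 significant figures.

ω₀ = 1/√(LC) = 1/√(0.0453 × 7.2e-11) = 553700 rad/s
f₀ = ω₀/(2π) = 88.13 kHz

88.13 kHz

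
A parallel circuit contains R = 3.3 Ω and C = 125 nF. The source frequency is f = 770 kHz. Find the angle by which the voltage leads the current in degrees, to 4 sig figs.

-63.39°

ω = 2πf = 4.838e+06 rad/s
X_C = 1/(ωC) = 1.654 Ω
Parallel: admittances add. Y = 1/R + jωC
Y = (0.3030 + j0.6048) S
|Y| = 0.6764 S → |Z| = 1/|Y| = 1.478 Ω, ∠Z = −∠Y = -63.39°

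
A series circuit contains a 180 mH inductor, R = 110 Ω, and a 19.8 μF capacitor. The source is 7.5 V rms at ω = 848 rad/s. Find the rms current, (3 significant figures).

X_L = ωL = 153 Ω
X_C = 1/(ωC) = 59.6 Ω
Net reactance X = X_L − X_C = 93.1 Ω
Z = 110 + j93.1 Ω
|Z| = √(110² + 93.1²) = 144 Ω
I = V/|Z| = 7.5/144 = 52.0 mA

52.0 mA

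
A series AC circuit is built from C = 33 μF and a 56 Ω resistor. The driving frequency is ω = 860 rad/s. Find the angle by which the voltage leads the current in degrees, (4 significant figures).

-32.18°

X_C = 1/(ωC) = 35.24 Ω
Z = 56.00 − j35.24 Ω
|Z| = √(56.00² + 35.24²) = 66.16 Ω
∠Z = arctan(-35.24/56.00) = -32.18°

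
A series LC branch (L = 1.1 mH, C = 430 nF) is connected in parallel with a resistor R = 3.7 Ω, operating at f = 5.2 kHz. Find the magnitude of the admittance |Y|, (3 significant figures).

ω = 2πf = 32670 rad/s
X_L = ωL = 35.9 Ω
X_C = 1/(ωC) = 71.2 Ω
Branch 1: Z₁ = R = 3.70 Ω
Branch 2 (series LC): Z₂ = j(X_L − X_C) = −j35.2 Ω
Parallel: Z = Z₁Z₂/(Z₁+Z₂), |Z| = 3.68 Ω, ∠Z = -5.99°
|Y| = 1/|Z| = 272 mS

272 mS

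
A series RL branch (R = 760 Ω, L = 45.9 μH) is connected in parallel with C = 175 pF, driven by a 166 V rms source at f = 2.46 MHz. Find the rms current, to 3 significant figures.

ω = 2πf = 1.546e+07 rad/s
X_L = ωL = 709 Ω
X_C = 1/(ωC) = 370 Ω
Branch 1 (R+jX_L): Z₁ = 760 + j709 Ω, |Z₁| = 1040 Ω
Branch 2 (−jX_C): Z₂ = −j370 Ω
Parallel: Z = Z₁Z₂/(Z₁+Z₂), |Z| = 462 Ω, ∠Z = -71.1°
I = V/|Z| = 166/462 = 360 mA

360 mA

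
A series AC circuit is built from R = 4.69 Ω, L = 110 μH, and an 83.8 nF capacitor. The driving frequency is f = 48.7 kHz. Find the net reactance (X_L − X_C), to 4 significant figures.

ω = 2πf = 306000 rad/s
X_L = ωL = 33.66 Ω
X_C = 1/(ωC) = 39.00 Ω
X = 33.66 − 39.00 = -5.339 Ω

-5.339 Ω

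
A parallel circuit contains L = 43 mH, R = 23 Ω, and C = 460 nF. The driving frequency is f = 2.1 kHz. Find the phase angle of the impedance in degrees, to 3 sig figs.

-5.66°

ω = 2πf = 13190 rad/s
X_L = ωL = 567 Ω
X_C = 1/(ωC) = 165 Ω
Parallel: admittances add. Y = 1/R + 1/(jωL) + jωC
Y = (0.0435 + j0.00431) S
|Y| = 0.0437 S → |Z| = 1/|Y| = 22.9 Ω, ∠Z = −∠Y = -5.66°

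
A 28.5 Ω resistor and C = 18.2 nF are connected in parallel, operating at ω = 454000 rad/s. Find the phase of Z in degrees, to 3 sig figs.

X_C = 1/(ωC) = 121 Ω
Parallel: admittances add. Y = 1/R + jωC
Y = (0.0351 + j0.00826) S
|Y| = 0.0360 S → |Z| = 1/|Y| = 27.7 Ω, ∠Z = −∠Y = -13.3°

-13.3°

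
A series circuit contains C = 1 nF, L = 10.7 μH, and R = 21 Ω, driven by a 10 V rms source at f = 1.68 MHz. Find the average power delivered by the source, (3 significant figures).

ω = 2πf = 1.056e+07 rad/s
X_L = ωL = 113 Ω
X_C = 1/(ωC) = 94.7 Ω
Net reactance X = X_L − X_C = 18.2 Ω
Z = 21.0 + j18.2 Ω
|Z| = √(21.0² + 18.2²) = 27.8 Ω
∠Z = arctan(18.2/21.0) = 40.9°
I = V/|Z| = 360 mA
P = VI cos φ = 10 × 0.360 × cos(40.9°) = 2.72 W

2.72 W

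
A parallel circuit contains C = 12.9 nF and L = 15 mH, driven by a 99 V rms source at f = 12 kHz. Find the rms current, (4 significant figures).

ω = 2πf = 75400 rad/s
X_L = ωL = 1131 Ω
X_C = 1/(ωC) = 1028 Ω
Parallel: admittances add. Y = 1/(jωL) + jωC
Y = (0 + j8.844e-05) S
|Y| = 8.844e-05 S → |Z| = 1/|Y| = 11310 Ω, ∠Z = −∠Y = -90.00°
I = V/|Z| = 99/11310 = 8.756 mA

8.756 mA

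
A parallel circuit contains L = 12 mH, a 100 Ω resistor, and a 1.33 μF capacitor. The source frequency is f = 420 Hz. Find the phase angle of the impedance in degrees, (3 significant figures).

ω = 2πf = 2639 rad/s
X_L = ωL = 31.7 Ω
X_C = 1/(ωC) = 285 Ω
Parallel: admittances add. Y = 1/R + 1/(jωL) + jωC
Y = (0.0100 − j0.0281) S
|Y| = 0.0298 S → |Z| = 1/|Y| = 33.6 Ω, ∠Z = −∠Y = 70.4°

70.4°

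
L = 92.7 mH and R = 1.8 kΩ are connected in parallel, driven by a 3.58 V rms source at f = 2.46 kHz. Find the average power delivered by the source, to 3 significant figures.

ω = 2πf = 15460 rad/s
X_L = ωL = 1430 Ω
Parallel: admittances add. Y = 1/R + 1/(jωL)
Y = (0.000556 − j0.000698) S
|Y| = 0.000892 S → |Z| = 1/|Y| = 1120 Ω, ∠Z = −∠Y = 51.5°
I = V/|Z| = 3.19 mA
P = VI cos φ = 3.58 × 0.00319 × cos(51.5°) = 7.12 mW

7.12 mW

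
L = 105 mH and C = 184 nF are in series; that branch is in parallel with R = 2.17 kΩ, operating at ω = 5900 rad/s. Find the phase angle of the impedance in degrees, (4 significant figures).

X_L = ωL = 619.5 Ω
X_C = 1/(ωC) = 921.1 Ω
Branch 1: Z₁ = R = 2170 Ω
Branch 2 (series LC): Z₂ = j(X_L − X_C) = −j301.6 Ω
Parallel: Z = Z₁Z₂/(Z₁+Z₂), |Z| = 298.8 Ω, ∠Z = -82.09°

-82.09°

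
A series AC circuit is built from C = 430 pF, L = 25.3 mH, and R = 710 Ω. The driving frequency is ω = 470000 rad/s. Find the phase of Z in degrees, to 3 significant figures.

84.2°

X_L = ωL = 11900 Ω
X_C = 1/(ωC) = 4950 Ω
Net reactance X = X_L − X_C = 6940 Ω
Z = 710 + j6940 Ω
|Z| = √(710² + 6940²) = 6980 Ω
∠Z = arctan(6940/710) = 84.2°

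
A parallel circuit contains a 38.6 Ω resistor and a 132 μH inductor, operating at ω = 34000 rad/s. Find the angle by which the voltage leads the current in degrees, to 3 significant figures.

83.4°

X_L = ωL = 4.49 Ω
Parallel: admittances add. Y = 1/R + 1/(jωL)
Y = (0.0259 − j0.223) S
|Y| = 0.224 S → |Z| = 1/|Y| = 4.46 Ω, ∠Z = −∠Y = 83.4°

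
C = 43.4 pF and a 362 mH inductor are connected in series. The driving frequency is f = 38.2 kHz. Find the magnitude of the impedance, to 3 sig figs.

9110 Ω

ω = 2πf = 240000 rad/s
X_L = ωL = 86900 Ω
X_C = 1/(ωC) = 96000 Ω
Net reactance X = X_L − X_C = -9110 Ω
Z = − j9110 Ω
|Z| = √(0² + 9110²) = 9110 Ω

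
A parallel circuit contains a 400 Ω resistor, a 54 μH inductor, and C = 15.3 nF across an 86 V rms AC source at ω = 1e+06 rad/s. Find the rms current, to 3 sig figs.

350 mA

X_L = ωL = 54.0 Ω
X_C = 1/(ωC) = 65.4 Ω
Parallel: admittances add. Y = 1/R + 1/(jωL) + jωC
Y = (0.00250 − j0.00322) S
|Y| = 0.00408 S → |Z| = 1/|Y| = 245 Ω, ∠Z = −∠Y = 52.2°
I = V/|Z| = 86/245 = 350 mA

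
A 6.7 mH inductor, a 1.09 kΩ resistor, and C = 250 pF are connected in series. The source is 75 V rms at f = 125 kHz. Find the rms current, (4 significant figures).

ω = 2πf = 785400 rad/s
X_L = ωL = 5262 Ω
X_C = 1/(ωC) = 5093 Ω
Net reactance X = X_L − X_C = 169.2 Ω
Z = 1090 + j169.2 Ω
|Z| = √(1090² + 169.2²) = 1103 Ω
I = V/|Z| = 75/1103 = 67.99 mA

67.99 mA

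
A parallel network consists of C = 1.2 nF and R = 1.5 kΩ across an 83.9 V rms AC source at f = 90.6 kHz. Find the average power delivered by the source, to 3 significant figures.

ω = 2πf = 569300 rad/s
X_C = 1/(ωC) = 1460 Ω
Parallel: admittances add. Y = 1/R + jωC
Y = (0.000667 + j0.000683) S
|Y| = 0.000955 S → |Z| = 1/|Y| = 1050 Ω, ∠Z = −∠Y = -45.7°
I = V/|Z| = 80.1 mA
P = VI cos φ = 83.9 × 0.0801 × cos(-45.7°) = 4.69 W

4.69 W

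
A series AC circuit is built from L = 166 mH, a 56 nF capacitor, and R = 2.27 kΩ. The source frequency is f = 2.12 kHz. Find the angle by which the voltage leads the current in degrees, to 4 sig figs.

ω = 2πf = 13320 rad/s
X_L = ωL = 2211 Ω
X_C = 1/(ωC) = 1341 Ω
Net reactance X = X_L − X_C = 870.6 Ω
Z = 2270 + j870.6 Ω
|Z| = √(2270² + 870.6²) = 2431 Ω
∠Z = arctan(870.6/2270) = 20.98°

20.98°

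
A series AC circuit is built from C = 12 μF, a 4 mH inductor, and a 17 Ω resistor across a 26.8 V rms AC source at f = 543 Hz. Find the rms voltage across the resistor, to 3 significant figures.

ω = 2πf = 3412 rad/s
X_L = ωL = 13.6 Ω
X_C = 1/(ωC) = 24.4 Ω
Net reactance X = X_L − X_C = -10.8 Ω
Z = 17.0 − j10.8 Ω
|Z| = √(17.0² + 10.8²) = 20.1 Ω
I = V/|Z| = 1.33 A
V_R = I·|Z_R| = 1.33 × 17.0 = 22.6 V

22.6 V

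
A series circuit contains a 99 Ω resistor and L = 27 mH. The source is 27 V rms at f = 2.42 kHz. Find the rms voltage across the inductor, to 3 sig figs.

26.2 V

ω = 2πf = 15210 rad/s
X_L = ωL = 411 Ω
Z = 99.0 + j411 Ω
|Z| = √(99.0² + 411²) = 422 Ω
I = V/|Z| = 63.9 mA
V_L = I·|Z_L| = 0.0639 × 411 = 26.2 V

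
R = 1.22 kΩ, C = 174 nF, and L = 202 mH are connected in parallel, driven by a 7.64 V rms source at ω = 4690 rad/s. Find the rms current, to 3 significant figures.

6.52 mA

X_L = ωL = 947 Ω
X_C = 1/(ωC) = 1230 Ω
Parallel: admittances add. Y = 1/R + 1/(jωL) + jωC
Y = (0.000820 − j0.000239) S
|Y| = 0.000854 S → |Z| = 1/|Y| = 1170 Ω, ∠Z = −∠Y = 16.3°
I = V/|Z| = 7.64/1170 = 6.52 mA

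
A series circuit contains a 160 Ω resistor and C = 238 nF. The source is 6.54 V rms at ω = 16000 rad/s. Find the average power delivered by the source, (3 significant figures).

X_C = 1/(ωC) = 263 Ω
Z = 160 − j263 Ω
|Z| = √(160² + 263²) = 308 Ω
∠Z = arctan(-263/160) = -58.6°
I = V/|Z| = 21.3 mA
P = VI cos φ = 6.54 × 0.0213 × cos(-58.6°) = 72.4 mW

72.4 mW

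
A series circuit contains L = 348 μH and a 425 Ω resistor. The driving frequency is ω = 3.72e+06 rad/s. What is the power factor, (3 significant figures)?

0.312

X_L = ωL = 1290 Ω
Z = 425 + j1290 Ω
|Z| = √(425² + 1290²) = 1360 Ω
∠Z = arctan(1290/425) = 71.8°
cos φ = cos(71.8°) = 0.312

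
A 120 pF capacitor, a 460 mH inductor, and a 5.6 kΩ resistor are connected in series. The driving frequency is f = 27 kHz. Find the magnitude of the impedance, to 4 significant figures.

ω = 2πf = 169600 rad/s
X_L = ωL = 78040 Ω
X_C = 1/(ωC) = 49120 Ω
Net reactance X = X_L − X_C = 28920 Ω
Z = 5600 + j28920 Ω
|Z| = √(5600² + 28920²) = 29450 Ω

29450 Ω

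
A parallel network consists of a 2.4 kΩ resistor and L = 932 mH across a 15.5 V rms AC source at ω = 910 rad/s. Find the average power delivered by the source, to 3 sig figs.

X_L = ωL = 848 Ω
Parallel: admittances add. Y = 1/R + 1/(jωL)
Y = (0.000417 − j0.00118) S
|Y| = 0.00125 S → |Z| = 1/|Y| = 800 Ω, ∠Z = −∠Y = 70.5°
I = V/|Z| = 19.4 mA
P = VI cos φ = 15.5 × 0.0194 × cos(70.5°) = 100 mW

100 mW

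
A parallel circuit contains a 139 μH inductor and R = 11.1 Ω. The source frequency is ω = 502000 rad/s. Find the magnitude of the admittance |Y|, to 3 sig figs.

X_L = ωL = 69.8 Ω
Parallel: admittances add. Y = 1/R + 1/(jωL)
Y = (0.0901 − j0.0143) S
|Y| = 0.0912 S → |Z| = 1/|Y| = 11.0 Ω, ∠Z = −∠Y = 9.04°

91.2 mS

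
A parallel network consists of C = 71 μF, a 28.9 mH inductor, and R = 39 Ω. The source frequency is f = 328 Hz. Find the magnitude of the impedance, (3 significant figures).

ω = 2πf = 2061 rad/s
X_L = ωL = 59.6 Ω
X_C = 1/(ωC) = 6.83 Ω
Parallel: admittances add. Y = 1/R + 1/(jωL) + jωC
Y = (0.0256 + j0.130) S
|Y| = 0.132 S → |Z| = 1/|Y| = 7.57 Ω, ∠Z = −∠Y = -78.8°

7.57 Ω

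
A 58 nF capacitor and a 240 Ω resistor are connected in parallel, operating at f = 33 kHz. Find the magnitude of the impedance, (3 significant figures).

ω = 2πf = 207300 rad/s
X_C = 1/(ωC) = 83.2 Ω
Parallel: admittances add. Y = 1/R + jωC
Y = (0.00417 + j0.0120) S
|Y| = 0.0127 S → |Z| = 1/|Y| = 78.6 Ω, ∠Z = −∠Y = -70.9°

78.6 Ω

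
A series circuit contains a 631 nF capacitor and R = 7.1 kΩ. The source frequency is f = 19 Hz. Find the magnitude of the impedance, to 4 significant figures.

ω = 2πf = 119.4 rad/s
X_C = 1/(ωC) = 13280 Ω
Z = 7100 − j13280 Ω
|Z| = √(7100² + 13280²) = 15050 Ω

15050 Ω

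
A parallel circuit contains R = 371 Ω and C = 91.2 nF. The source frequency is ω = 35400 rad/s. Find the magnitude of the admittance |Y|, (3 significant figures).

4.21 mS

X_C = 1/(ωC) = 310 Ω
Parallel: admittances add. Y = 1/R + jωC
Y = (0.00270 + j0.00323) S
|Y| = 0.00421 S → |Z| = 1/|Y| = 238 Ω, ∠Z = −∠Y = -50.1°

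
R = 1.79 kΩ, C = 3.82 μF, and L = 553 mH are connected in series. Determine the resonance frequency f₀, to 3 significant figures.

ω₀ = 1/√(LC) = 1/√(0.553 × 3.82e-06) = 688.0 rad/s
f₀ = ω₀/(2π) = 110 Hz

110 Hz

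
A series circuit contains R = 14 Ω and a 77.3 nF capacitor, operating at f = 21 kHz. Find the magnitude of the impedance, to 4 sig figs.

99.04 Ω

ω = 2πf = 131900 rad/s
X_C = 1/(ωC) = 98.04 Ω
Z = 14.00 − j98.04 Ω
|Z| = √(14.00² + 98.04²) = 99.04 Ω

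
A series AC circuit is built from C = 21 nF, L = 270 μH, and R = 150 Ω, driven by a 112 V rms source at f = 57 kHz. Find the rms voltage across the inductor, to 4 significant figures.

70.18 V

ω = 2πf = 358100 rad/s
X_L = ωL = 96.70 Ω
X_C = 1/(ωC) = 133.0 Ω
Net reactance X = X_L − X_C = -36.26 Ω
Z = 150.0 − j36.26 Ω
|Z| = √(150.0² + 36.26²) = 154.3 Ω
I = V/|Z| = 725.8 mA
V_L = I·|Z_L| = 0.7258 × 96.70 = 70.18 V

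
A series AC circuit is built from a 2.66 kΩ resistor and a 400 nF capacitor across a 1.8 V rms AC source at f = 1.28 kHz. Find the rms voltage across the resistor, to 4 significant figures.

1.788 V

ω = 2πf = 8042 rad/s
X_C = 1/(ωC) = 310.8 Ω
Z = 2660 − j310.8 Ω
|Z| = √(2660² + 310.8²) = 2678 Ω
I = V/|Z| = 672.1 μA
V_R = I·|Z_R| = 0.0006721 × 2660 = 1.788 V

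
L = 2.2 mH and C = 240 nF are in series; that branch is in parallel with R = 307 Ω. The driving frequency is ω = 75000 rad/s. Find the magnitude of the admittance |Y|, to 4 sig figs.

9.700 mS

X_L = ωL = 165.0 Ω
X_C = 1/(ωC) = 55.56 Ω
Branch 1: Z₁ = R = 307.0 Ω
Branch 2 (series LC): Z₂ = j(X_L − X_C) = j109.4 Ω
Parallel: Z = Z₁Z₂/(Z₁+Z₂), |Z| = 103.1 Ω, ∠Z = 70.38°
|Y| = 1/|Z| = 9.700 mS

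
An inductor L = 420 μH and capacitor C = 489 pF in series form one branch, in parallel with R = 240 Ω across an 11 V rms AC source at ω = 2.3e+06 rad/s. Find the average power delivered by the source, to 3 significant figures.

504 mW

X_L = ωL = 966 Ω
X_C = 1/(ωC) = 889 Ω
Branch 1: Z₁ = R = 240 Ω
Branch 2 (series LC): Z₂ = j(X_L − X_C) = j76.9 Ω
Parallel: Z = Z₁Z₂/(Z₁+Z₂), |Z| = 73.2 Ω, ∠Z = 72.2°
I = V/|Z| = 150 mA
P = VI cos φ = 11 × 0.150 × cos(72.2°) = 504 mW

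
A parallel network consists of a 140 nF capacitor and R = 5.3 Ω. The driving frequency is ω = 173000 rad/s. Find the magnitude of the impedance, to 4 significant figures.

X_C = 1/(ωC) = 41.29 Ω
Parallel: admittances add. Y = 1/R + jωC
Y = (0.1887 + j0.02422) S
|Y| = 0.1902 S → |Z| = 1/|Y| = 5.257 Ω, ∠Z = −∠Y = -7.315°

5.257 Ω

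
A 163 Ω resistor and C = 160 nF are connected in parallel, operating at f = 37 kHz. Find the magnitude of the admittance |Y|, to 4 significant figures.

ω = 2πf = 232500 rad/s
X_C = 1/(ωC) = 26.88 Ω
Parallel: admittances add. Y = 1/R + jωC
Y = (0.006135 + j0.03720) S
|Y| = 0.03770 S → |Z| = 1/|Y| = 26.53 Ω, ∠Z = −∠Y = -80.63°

37.70 mS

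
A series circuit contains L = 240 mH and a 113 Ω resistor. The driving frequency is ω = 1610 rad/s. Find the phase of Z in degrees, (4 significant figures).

X_L = ωL = 386.4 Ω
Z = 113.0 + j386.4 Ω
|Z| = √(113.0² + 386.4²) = 402.6 Ω
∠Z = arctan(386.4/113.0) = 73.70°

73.70°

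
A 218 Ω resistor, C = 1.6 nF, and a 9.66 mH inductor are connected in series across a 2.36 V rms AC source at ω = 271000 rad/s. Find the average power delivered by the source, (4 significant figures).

X_L = ωL = 2618 Ω
X_C = 1/(ωC) = 2306 Ω
Net reactance X = X_L − X_C = 311.6 Ω
Z = 218.0 + j311.6 Ω
|Z| = √(218.0² + 311.6²) = 380.3 Ω
∠Z = arctan(311.6/218.0) = 55.02°
I = V/|Z| = 6.206 mA
P = VI cos φ = 2.36 × 0.006206 × cos(55.02°) = 8.396 mW

8.396 mW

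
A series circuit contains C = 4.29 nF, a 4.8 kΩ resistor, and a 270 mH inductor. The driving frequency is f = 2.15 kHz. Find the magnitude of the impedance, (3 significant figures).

14400 Ω

ω = 2πf = 13510 rad/s
X_L = ωL = 3650 Ω
X_C = 1/(ωC) = 17300 Ω
Net reactance X = X_L − X_C = -13600 Ω
Z = 4800 − j13600 Ω
|Z| = √(4800² + 13600²) = 14400 Ω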